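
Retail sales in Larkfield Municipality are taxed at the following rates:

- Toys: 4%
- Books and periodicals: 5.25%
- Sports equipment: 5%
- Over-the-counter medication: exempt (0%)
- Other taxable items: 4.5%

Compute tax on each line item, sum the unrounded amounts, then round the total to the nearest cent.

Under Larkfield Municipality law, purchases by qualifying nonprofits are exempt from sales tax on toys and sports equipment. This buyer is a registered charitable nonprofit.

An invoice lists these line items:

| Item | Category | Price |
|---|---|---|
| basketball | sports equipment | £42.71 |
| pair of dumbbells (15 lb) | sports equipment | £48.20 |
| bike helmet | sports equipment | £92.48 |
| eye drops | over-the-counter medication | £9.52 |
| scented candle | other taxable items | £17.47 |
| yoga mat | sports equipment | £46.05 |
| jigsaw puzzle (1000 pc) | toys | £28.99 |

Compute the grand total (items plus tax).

Basketball £42.71: sports equipment, buyer-exempt → 0% → £0.00
Pair of dumbbells (15 lb) £48.20: sports equipment, buyer-exempt → 0% → £0.00
Bike helmet £92.48: sports equipment, buyer-exempt → 0% → £0.00
Eye drops £9.52: over-the-counter medication → 0% → £0.00
Scented candle £17.47: other taxable items → 4.5% → £0.78615
Yoga mat £46.05: sports equipment, buyer-exempt → 0% → £0.00
Jigsaw puzzle (1000 pc) £28.99: toys, buyer-exempt → 0% → £0.00
Subtotal = £285.42; unrounded tax = £0.78615 → £0.79; total due = £286.21

£286.21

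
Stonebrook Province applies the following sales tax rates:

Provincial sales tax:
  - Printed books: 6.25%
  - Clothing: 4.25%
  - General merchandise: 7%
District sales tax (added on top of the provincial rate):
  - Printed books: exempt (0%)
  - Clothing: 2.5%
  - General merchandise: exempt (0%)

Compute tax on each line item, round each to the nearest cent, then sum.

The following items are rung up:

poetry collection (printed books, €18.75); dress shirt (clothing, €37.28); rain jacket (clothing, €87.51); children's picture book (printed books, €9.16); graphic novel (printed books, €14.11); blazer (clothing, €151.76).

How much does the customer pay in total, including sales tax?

Poetry collection €18.75: printed books → 6.25% + 0% district = 6.25% → €1.17
Dress shirt €37.28: clothing → 4.25% + 2.5% district = 6.75% → €2.52
Rain jacket €87.51: clothing → 4.25% + 2.5% district = 6.75% → €5.91
Children's picture book €9.16: printed books → 6.25% + 0% district = 6.25% → €0.57
Graphic novel €14.11: printed books → 6.25% + 0% district = 6.25% → €0.88
Blazer €151.76: clothing → 4.25% + 2.5% district = 6.75% → €10.24
Subtotal = €318.57; tax = €21.29; total due = €339.86

€339.86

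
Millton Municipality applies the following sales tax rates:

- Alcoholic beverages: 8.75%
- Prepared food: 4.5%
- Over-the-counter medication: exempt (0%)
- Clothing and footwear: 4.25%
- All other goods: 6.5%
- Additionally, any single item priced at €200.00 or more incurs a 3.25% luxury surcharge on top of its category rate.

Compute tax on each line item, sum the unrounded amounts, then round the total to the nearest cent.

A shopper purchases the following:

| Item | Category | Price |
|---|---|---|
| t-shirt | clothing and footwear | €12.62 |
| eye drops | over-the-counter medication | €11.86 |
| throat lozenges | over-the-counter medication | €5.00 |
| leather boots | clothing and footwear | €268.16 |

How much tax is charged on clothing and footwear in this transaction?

€20.65

T-shirt €12.62: clothing and footwear → 4.25% → €0.53635
Leather boots €268.16: clothing and footwear → 4.25% + 3.25% surcharge = 7.5% → €20.112
Tax on clothing and footwear: unrounded sum = €20.64835 → €20.65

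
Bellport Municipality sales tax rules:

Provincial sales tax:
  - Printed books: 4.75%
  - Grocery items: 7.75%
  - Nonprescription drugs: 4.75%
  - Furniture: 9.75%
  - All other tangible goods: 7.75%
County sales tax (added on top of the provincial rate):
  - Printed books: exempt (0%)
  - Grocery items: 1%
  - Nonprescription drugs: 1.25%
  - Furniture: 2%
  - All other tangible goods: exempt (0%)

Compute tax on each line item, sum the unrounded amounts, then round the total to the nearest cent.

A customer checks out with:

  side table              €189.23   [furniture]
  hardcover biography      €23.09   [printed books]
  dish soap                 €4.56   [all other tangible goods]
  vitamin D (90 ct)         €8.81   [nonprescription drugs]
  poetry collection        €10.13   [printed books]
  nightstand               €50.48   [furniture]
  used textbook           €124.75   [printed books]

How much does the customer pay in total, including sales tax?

Side table €189.23: furniture → 9.75% + 2% county = 11.75% → €22.234525
Hardcover biography €23.09: printed books → 4.75% + 0% county = 4.75% → €1.096775
Dish soap €4.56: all other tangible goods → 7.75% + 0% county = 7.75% → €0.3534
Vitamin D (90 ct) €8.81: nonprescription drugs → 4.75% + 1.25% county = 6% → €0.5286
Poetry collection €10.13: printed books → 4.75% + 0% county = 4.75% → €0.481175
Nightstand €50.48: furniture → 9.75% + 2% county = 11.75% → €5.9314
Used textbook €124.75: printed books → 4.75% + 0% county = 4.75% → €5.925625
Subtotal = €411.05; unrounded tax = €36.5515 → €36.55; total due = €447.60

€447.60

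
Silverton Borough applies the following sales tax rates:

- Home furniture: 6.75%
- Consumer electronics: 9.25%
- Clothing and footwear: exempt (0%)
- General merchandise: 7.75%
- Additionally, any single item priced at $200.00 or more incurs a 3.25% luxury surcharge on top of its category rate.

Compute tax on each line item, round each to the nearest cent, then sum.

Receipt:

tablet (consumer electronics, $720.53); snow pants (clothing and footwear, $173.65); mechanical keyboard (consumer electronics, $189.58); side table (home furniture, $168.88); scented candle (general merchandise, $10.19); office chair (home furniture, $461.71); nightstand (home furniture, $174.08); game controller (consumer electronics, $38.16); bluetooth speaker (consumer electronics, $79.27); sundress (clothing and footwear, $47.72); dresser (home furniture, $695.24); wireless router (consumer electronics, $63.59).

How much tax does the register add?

Tablet $720.53: consumer electronics → 9.25% + 3.25% surcharge = 12.5% → $90.07
Snow pants $173.65: clothing and footwear → 0% → $0.00
Mechanical keyboard $189.58: consumer electronics → 9.25% → $17.54
Side table $168.88: home furniture → 6.75% → $11.40
Scented candle $10.19: general merchandise → 7.75% → $0.79
Office chair $461.71: home furniture → 6.75% + 3.25% surcharge = 10% → $46.17
Nightstand $174.08: home furniture → 6.75% → $11.75
Game controller $38.16: consumer electronics → 9.25% → $3.53
Bluetooth speaker $79.27: consumer electronics → 9.25% → $7.33
Sundress $47.72: clothing and footwear → 0% → $0.00
Dresser $695.24: home furniture → 6.75% + 3.25% surcharge = 10% → $69.52
Wireless router $63.59: consumer electronics → 9.25% → $5.88
Total tax = $90.07 + $17.54 + $11.40 + $0.79 + $46.17 + $11.75 + $3.53 + $7.33 + $69.52 + $5.88 = $263.98

$263.98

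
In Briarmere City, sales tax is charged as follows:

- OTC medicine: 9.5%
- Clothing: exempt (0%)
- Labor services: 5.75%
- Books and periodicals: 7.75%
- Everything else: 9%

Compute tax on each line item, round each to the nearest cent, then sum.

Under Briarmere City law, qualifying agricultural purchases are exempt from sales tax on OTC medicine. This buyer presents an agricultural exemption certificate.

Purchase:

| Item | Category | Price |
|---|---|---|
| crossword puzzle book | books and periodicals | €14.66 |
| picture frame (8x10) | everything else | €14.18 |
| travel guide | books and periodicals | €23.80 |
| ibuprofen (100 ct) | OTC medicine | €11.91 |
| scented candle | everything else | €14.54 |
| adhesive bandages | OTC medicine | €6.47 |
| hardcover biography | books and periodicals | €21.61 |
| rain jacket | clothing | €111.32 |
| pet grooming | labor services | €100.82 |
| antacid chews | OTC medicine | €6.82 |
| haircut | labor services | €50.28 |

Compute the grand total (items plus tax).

€392.34

Crossword puzzle book €14.66: books and periodicals → 7.75% → €1.14
Picture frame (8x10) €14.18: everything else → 9% → €1.28
Travel guide €23.80: books and periodicals → 7.75% → €1.84
Ibuprofen (100 ct) €11.91: OTC medicine, buyer-exempt → 0% → €0.00
Scented candle €14.54: everything else → 9% → €1.31
Adhesive bandages €6.47: OTC medicine, buyer-exempt → 0% → €0.00
Hardcover biography €21.61: books and periodicals → 7.75% → €1.67
Rain jacket €111.32: clothing → 0% → €0.00
Pet grooming €100.82: labor services → 5.75% → €5.80
Antacid chews €6.82: OTC medicine, buyer-exempt → 0% → €0.00
Haircut €50.28: labor services → 5.75% → €2.89
Subtotal = €376.41; tax = €15.93; total due = €392.34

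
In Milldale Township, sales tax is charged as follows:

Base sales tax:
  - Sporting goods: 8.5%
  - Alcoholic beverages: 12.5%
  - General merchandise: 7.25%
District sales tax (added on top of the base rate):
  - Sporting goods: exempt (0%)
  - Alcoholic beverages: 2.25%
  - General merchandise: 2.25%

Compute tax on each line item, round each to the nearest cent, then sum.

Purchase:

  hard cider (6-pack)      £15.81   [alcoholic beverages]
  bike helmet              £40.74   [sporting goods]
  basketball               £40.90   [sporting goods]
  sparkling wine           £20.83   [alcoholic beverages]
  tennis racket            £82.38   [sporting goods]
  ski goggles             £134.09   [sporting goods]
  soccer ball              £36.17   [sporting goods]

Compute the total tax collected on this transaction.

Hard cider (6-pack) £15.81: alcoholic beverages → 12.5% + 2.25% district = 14.75% → £2.33
Bike helmet £40.74: sporting goods → 8.5% + 0% district = 8.5% → £3.46
Basketball £40.90: sporting goods → 8.5% + 0% district = 8.5% → £3.48
Sparkling wine £20.83: alcoholic beverages → 12.5% + 2.25% district = 14.75% → £3.07
Tennis racket £82.38: sporting goods → 8.5% + 0% district = 8.5% → £7.00
Ski goggles £134.09: sporting goods → 8.5% + 0% district = 8.5% → £11.40
Soccer ball £36.17: sporting goods → 8.5% + 0% district = 8.5% → £3.07
Total tax = £2.33 + £3.46 + £3.48 + £3.07 + £7.00 + £11.40 + £3.07 = £33.81

£33.81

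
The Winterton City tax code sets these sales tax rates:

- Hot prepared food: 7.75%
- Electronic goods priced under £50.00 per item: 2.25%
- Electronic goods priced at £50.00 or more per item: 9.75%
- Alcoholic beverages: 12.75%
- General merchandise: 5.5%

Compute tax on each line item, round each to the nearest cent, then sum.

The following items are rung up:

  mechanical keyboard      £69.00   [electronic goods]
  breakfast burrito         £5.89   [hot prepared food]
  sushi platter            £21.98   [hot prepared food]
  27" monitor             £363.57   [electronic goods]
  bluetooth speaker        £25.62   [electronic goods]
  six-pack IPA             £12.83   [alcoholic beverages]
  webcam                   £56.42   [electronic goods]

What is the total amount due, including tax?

£607.37

Mechanical keyboard £69.00: electronic goods, £50.00 or more → 9.75% → £6.73
Breakfast burrito £5.89: hot prepared food → 7.75% → £0.46
Sushi platter £21.98: hot prepared food → 7.75% → £1.70
27" monitor £363.57: electronic goods, £50.00 or more → 9.75% → £35.45
Bluetooth speaker £25.62: electronic goods, under £50.00 → 2.25% → £0.58
Six-pack IPA £12.83: alcoholic beverages → 12.75% → £1.64
Webcam £56.42: electronic goods, £50.00 or more → 9.75% → £5.50
Subtotal = £555.31; tax = £52.06; total due = £607.37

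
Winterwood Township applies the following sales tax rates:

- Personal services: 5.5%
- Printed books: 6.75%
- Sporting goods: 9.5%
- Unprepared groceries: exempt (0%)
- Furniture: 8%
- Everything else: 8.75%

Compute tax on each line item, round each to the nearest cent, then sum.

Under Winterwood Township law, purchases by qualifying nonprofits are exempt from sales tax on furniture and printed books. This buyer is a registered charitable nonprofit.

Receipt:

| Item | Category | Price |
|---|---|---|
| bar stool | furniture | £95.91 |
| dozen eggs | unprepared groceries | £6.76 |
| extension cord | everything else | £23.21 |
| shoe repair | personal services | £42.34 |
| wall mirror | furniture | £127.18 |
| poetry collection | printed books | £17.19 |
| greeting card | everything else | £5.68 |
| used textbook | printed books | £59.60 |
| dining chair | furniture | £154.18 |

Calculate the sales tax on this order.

Bar stool £95.91: furniture, buyer-exempt → 0% → £0.00
Dozen eggs £6.76: unprepared groceries → 0% → £0.00
Extension cord £23.21: everything else → 8.75% → £2.03
Shoe repair £42.34: personal services → 5.5% → £2.33
Wall mirror £127.18: furniture, buyer-exempt → 0% → £0.00
Poetry collection £17.19: printed books, buyer-exempt → 0% → £0.00
Greeting card £5.68: everything else → 8.75% → £0.50
Used textbook £59.60: printed books, buyer-exempt → 0% → £0.00
Dining chair £154.18: furniture, buyer-exempt → 0% → £0.00
Total tax = £2.03 + £2.33 + £0.50 = £4.86

£4.86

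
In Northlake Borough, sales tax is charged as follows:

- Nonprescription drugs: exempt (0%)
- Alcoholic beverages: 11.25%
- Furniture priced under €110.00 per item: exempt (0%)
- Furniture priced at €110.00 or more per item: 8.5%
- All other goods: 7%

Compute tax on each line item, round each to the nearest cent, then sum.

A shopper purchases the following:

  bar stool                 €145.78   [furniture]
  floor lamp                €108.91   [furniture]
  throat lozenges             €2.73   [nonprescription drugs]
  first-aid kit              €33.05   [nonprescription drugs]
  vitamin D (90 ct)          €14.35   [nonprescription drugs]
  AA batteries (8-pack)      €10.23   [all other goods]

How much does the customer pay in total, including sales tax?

Bar stool €145.78: furniture, €110.00 or more → 8.5% → €12.39
Floor lamp €108.91: furniture, under €110.00 → 0% → €0.00
Throat lozenges €2.73: nonprescription drugs → 0% → €0.00
First-aid kit €33.05: nonprescription drugs → 0% → €0.00
Vitamin D (90 ct) €14.35: nonprescription drugs → 0% → €0.00
AA batteries (8-pack) €10.23: all other goods → 7% → €0.72
Subtotal = €315.05; tax = €13.11; total due = €328.16

€328.16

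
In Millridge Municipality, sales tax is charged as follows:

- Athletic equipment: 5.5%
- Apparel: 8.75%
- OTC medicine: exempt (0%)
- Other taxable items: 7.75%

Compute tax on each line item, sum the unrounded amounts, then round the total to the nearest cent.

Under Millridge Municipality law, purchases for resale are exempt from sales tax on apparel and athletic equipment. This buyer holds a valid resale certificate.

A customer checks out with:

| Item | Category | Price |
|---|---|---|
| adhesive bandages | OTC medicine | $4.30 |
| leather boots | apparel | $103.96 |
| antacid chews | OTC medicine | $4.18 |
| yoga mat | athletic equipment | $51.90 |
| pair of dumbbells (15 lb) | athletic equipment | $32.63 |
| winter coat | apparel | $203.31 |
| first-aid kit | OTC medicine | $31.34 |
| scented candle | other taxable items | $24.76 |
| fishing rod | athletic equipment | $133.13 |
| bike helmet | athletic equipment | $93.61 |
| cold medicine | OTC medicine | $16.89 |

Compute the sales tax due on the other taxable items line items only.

$1.92

Scented candle $24.76: other taxable items → 7.75% → $1.9189
Tax on other taxable items: unrounded sum = $1.9189 → $1.92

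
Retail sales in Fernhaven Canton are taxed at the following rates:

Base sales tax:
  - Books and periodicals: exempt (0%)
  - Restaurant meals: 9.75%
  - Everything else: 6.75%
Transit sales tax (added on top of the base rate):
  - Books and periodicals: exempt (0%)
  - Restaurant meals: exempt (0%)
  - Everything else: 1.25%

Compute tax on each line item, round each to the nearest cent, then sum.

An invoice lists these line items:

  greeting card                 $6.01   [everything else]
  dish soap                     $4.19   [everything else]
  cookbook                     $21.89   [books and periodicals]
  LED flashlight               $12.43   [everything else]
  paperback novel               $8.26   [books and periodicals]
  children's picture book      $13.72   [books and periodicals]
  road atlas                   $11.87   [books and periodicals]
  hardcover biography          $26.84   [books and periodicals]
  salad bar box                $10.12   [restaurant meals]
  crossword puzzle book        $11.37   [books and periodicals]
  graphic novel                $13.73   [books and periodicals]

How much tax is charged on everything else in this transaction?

Greeting card $6.01: everything else → 6.75% + 1.25% transit = 8% → $0.48
Dish soap $4.19: everything else → 6.75% + 1.25% transit = 8% → $0.34
LED flashlight $12.43: everything else → 6.75% + 1.25% transit = 8% → $0.99
Tax on everything else = $0.48 + $0.34 + $0.99 = $1.81

$1.81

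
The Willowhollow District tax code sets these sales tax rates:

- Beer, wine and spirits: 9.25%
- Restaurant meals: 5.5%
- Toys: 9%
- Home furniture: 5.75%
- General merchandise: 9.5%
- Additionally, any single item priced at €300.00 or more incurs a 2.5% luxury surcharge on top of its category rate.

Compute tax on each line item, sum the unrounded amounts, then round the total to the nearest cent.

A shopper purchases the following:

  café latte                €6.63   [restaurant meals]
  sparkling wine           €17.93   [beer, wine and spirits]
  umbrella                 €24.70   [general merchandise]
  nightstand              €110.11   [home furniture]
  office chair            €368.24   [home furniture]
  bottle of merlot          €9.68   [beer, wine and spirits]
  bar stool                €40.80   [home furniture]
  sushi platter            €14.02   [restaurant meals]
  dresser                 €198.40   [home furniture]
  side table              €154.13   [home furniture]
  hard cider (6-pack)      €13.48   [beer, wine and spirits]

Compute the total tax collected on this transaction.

€66.61

Café latte €6.63: restaurant meals → 5.5% → €0.36465
Sparkling wine €17.93: beer, wine and spirits → 9.25% → €1.658525
Umbrella €24.70: general merchandise → 9.5% → €2.3465
Nightstand €110.11: home furniture → 5.75% → €6.331325
Office chair €368.24: home furniture → 5.75% + 2.5% surcharge = 8.25% → €30.3798
Bottle of merlot €9.68: beer, wine and spirits → 9.25% → €0.8954
Bar stool €40.80: home furniture → 5.75% → €2.346
Sushi platter €14.02: restaurant meals → 5.5% → €0.7711
Dresser €198.40: home furniture → 5.75% → €11.408
Side table €154.13: home furniture → 5.75% → €8.862475
Hard cider (6-pack) €13.48: beer, wine and spirits → 9.25% → €1.2469
Unrounded tax sum = €66.610675 → €66.61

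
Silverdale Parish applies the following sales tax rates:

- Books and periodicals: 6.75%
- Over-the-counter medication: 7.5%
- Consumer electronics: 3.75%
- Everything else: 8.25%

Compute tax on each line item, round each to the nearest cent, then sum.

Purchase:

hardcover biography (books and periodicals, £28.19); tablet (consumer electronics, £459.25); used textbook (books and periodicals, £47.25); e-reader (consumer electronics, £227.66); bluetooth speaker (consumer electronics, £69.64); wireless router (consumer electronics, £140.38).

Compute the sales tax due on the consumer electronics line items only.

£33.63

Tablet £459.25: consumer electronics → 3.75% → £17.22
E-reader £227.66: consumer electronics → 3.75% → £8.54
Bluetooth speaker £69.64: consumer electronics → 3.75% → £2.61
Wireless router £140.38: consumer electronics → 3.75% → £5.26
Tax on consumer electronics = £17.22 + £8.54 + £2.61 + £5.26 = £33.63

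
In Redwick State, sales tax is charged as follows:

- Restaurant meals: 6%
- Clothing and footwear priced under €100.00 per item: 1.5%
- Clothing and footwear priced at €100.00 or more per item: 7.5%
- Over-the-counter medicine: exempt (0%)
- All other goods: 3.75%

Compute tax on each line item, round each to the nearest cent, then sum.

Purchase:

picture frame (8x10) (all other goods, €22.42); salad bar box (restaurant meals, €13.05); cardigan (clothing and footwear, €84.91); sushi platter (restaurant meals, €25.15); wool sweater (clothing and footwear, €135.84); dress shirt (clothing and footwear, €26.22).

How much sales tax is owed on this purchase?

Picture frame (8x10) €22.42: all other goods → 3.75% → €0.84
Salad bar box €13.05: restaurant meals → 6% → €0.78
Cardigan €84.91: clothing and footwear, under €100.00 → 1.5% → €1.27
Sushi platter €25.15: restaurant meals → 6% → €1.51
Wool sweater €135.84: clothing and footwear, €100.00 or more → 7.5% → €10.19
Dress shirt €26.22: clothing and footwear, under €100.00 → 1.5% → €0.39
Total tax = €0.84 + €0.78 + €1.27 + €1.51 + €10.19 + €0.39 = €14.98

€14.98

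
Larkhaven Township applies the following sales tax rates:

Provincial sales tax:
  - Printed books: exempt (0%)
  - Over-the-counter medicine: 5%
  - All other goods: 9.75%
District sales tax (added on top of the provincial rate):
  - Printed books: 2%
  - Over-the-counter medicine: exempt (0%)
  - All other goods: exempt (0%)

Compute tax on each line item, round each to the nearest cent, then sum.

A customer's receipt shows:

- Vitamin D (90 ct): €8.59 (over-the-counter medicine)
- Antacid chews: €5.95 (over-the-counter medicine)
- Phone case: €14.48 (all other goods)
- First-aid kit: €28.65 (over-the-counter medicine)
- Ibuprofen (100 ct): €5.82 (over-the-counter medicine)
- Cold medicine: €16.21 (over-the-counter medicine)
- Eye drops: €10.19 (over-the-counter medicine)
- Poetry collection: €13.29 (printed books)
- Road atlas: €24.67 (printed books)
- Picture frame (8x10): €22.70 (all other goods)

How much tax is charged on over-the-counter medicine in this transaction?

Vitamin D (90 ct) €8.59: over-the-counter medicine → 5% + 0% district = 5% → €0.43
Antacid chews €5.95: over-the-counter medicine → 5% + 0% district = 5% → €0.30
First-aid kit €28.65: over-the-counter medicine → 5% + 0% district = 5% → €1.43
Ibuprofen (100 ct) €5.82: over-the-counter medicine → 5% + 0% district = 5% → €0.29
Cold medicine €16.21: over-the-counter medicine → 5% + 0% district = 5% → €0.81
Eye drops €10.19: over-the-counter medicine → 5% + 0% district = 5% → €0.51
Tax on over-the-counter medicine = €0.43 + €0.30 + €1.43 + €0.29 + €0.81 + €0.51 = €3.77

€3.77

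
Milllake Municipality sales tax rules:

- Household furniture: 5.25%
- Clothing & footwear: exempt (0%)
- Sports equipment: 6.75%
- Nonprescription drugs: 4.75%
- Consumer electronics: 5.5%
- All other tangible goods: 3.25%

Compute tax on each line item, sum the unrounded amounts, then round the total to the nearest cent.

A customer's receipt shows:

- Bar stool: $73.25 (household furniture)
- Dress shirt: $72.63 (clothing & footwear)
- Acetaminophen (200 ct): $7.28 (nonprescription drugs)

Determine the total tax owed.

$4.19

Bar stool $73.25: household furniture → 5.25% → $3.845625
Dress shirt $72.63: clothing & footwear → 0% → $0.00
Acetaminophen (200 ct) $7.28: nonprescription drugs → 4.75% → $0.3458
Unrounded tax sum = $4.191425 → $4.19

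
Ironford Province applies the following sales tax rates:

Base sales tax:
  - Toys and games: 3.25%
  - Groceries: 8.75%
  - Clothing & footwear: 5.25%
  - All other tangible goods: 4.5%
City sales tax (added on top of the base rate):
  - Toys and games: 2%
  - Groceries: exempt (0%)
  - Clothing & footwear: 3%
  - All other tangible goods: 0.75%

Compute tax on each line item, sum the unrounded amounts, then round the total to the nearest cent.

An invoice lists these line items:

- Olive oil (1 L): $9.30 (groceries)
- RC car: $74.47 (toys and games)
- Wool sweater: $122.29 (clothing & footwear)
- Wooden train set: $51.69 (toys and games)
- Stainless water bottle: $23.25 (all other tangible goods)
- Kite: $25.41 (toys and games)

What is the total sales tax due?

Olive oil (1 L) $9.30: groceries → 8.75% + 0% city = 8.75% → $0.81375
RC car $74.47: toys and games → 3.25% + 2% city = 5.25% → $3.909675
Wool sweater $122.29: clothing & footwear → 5.25% + 3% city = 8.25% → $10.088925
Wooden train set $51.69: toys and games → 3.25% + 2% city = 5.25% → $2.713725
Stainless water bottle $23.25: all other tangible goods → 4.5% + 0.75% city = 5.25% → $1.220625
Kite $25.41: toys and games → 3.25% + 2% city = 5.25% → $1.334025
Unrounded tax sum = $20.080725 → $20.08

$20.08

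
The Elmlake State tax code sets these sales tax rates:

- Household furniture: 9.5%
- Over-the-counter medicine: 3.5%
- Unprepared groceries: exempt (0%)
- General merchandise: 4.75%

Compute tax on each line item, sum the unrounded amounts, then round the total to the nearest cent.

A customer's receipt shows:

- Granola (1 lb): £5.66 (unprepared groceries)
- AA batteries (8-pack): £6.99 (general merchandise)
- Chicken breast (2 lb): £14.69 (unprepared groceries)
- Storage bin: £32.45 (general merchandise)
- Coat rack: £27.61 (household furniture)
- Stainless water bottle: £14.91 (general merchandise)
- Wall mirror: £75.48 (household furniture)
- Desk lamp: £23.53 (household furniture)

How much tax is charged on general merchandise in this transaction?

£2.58

AA batteries (8-pack) £6.99: general merchandise → 4.75% → £0.332025
Storage bin £32.45: general merchandise → 4.75% → £1.541375
Stainless water bottle £14.91: general merchandise → 4.75% → £0.708225
Tax on general merchandise: unrounded sum = £2.581625 → £2.58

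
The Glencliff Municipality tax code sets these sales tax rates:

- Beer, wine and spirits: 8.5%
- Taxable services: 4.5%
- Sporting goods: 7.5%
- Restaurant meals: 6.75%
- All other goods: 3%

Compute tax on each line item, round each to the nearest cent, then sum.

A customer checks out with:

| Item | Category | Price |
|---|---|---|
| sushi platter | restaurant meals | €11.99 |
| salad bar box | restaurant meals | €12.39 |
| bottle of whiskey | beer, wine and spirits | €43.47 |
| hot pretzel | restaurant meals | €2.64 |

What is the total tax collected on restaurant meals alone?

€1.83

Sushi platter €11.99: restaurant meals → 6.75% → €0.81
Salad bar box €12.39: restaurant meals → 6.75% → €0.84
Hot pretzel €2.64: restaurant meals → 6.75% → €0.18
Tax on restaurant meals = €0.81 + €0.84 + €0.18 = €1.83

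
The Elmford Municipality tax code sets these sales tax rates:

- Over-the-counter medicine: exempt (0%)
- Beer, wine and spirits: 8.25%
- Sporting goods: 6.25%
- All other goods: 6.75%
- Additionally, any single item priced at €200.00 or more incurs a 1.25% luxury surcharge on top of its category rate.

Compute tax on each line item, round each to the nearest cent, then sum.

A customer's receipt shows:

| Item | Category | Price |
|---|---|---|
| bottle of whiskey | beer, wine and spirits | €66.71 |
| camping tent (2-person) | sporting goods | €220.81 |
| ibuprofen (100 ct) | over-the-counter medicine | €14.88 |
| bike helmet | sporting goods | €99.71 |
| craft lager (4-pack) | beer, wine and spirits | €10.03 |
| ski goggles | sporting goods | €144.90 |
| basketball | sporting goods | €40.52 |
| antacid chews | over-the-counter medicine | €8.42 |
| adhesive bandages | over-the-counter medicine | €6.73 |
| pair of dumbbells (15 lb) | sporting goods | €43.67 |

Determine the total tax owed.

Bottle of whiskey €66.71: beer, wine and spirits → 8.25% → €5.50
Camping tent (2-person) €220.81: sporting goods → 6.25% + 1.25% surcharge = 7.5% → €16.56
Ibuprofen (100 ct) €14.88: over-the-counter medicine → 0% → €0.00
Bike helmet €99.71: sporting goods → 6.25% → €6.23
Craft lager (4-pack) €10.03: beer, wine and spirits → 8.25% → €0.83
Ski goggles €144.90: sporting goods → 6.25% → €9.06
Basketball €40.52: sporting goods → 6.25% → €2.53
Antacid chews €8.42: over-the-counter medicine → 0% → €0.00
Adhesive bandages €6.73: over-the-counter medicine → 0% → €0.00
Pair of dumbbells (15 lb) €43.67: sporting goods → 6.25% → €2.73
Total tax = €5.50 + €16.56 + €6.23 + €0.83 + €9.06 + €2.53 + €2.73 = €43.44

€43.44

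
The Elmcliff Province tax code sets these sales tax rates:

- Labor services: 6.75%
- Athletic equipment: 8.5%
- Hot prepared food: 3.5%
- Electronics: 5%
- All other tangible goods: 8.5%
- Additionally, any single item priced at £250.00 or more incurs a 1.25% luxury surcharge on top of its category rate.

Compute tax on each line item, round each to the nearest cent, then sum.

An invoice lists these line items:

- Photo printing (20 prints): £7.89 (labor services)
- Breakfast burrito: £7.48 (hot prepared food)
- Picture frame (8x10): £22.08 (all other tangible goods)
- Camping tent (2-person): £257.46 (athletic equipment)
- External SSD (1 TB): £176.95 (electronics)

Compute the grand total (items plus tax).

Photo printing (20 prints) £7.89: labor services → 6.75% → £0.53
Breakfast burrito £7.48: hot prepared food → 3.5% → £0.26
Picture frame (8x10) £22.08: all other tangible goods → 8.5% → £1.88
Camping tent (2-person) £257.46: athletic equipment → 8.5% + 1.25% surcharge = 9.75% → £25.10
External SSD (1 TB) £176.95: electronics → 5% → £8.85
Subtotal = £471.86; tax = £36.62; total due = £508.48

£508.48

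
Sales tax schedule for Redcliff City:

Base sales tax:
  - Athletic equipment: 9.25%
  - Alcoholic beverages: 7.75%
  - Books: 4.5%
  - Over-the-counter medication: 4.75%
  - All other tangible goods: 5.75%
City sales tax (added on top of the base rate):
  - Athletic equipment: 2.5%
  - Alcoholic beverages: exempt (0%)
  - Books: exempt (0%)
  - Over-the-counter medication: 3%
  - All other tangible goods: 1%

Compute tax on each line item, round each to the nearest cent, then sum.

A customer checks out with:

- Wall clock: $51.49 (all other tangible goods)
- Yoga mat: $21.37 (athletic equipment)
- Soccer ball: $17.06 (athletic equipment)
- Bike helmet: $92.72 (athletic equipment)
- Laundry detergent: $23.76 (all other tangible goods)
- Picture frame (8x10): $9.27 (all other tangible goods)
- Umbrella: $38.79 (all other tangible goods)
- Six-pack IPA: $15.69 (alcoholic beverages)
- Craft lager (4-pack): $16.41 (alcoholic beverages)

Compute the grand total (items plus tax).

Wall clock $51.49: all other tangible goods → 5.75% + 1% city = 6.75% → $3.48
Yoga mat $21.37: athletic equipment → 9.25% + 2.5% city = 11.75% → $2.51
Soccer ball $17.06: athletic equipment → 9.25% + 2.5% city = 11.75% → $2.00
Bike helmet $92.72: athletic equipment → 9.25% + 2.5% city = 11.75% → $10.89
Laundry detergent $23.76: all other tangible goods → 5.75% + 1% city = 6.75% → $1.60
Picture frame (8x10) $9.27: all other tangible goods → 5.75% + 1% city = 6.75% → $0.63
Umbrella $38.79: all other tangible goods → 5.75% + 1% city = 6.75% → $2.62
Six-pack IPA $15.69: alcoholic beverages → 7.75% + 0% city = 7.75% → $1.22
Craft lager (4-pack) $16.41: alcoholic beverages → 7.75% + 0% city = 7.75% → $1.27
Subtotal = $286.56; tax = $26.22; total due = $312.78

$312.78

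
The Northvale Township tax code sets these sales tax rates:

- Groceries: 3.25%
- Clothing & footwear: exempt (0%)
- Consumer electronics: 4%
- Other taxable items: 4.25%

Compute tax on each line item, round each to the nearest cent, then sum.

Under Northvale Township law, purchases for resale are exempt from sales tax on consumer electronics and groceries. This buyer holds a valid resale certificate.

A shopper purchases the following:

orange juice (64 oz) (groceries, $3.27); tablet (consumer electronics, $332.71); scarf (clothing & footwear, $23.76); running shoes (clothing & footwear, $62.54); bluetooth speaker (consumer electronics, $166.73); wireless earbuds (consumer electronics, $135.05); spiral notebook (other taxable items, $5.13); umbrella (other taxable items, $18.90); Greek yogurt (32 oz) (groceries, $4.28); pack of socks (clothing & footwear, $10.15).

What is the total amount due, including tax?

Orange juice (64 oz) $3.27: groceries, buyer-exempt → 0% → $0.00
Tablet $332.71: consumer electronics, buyer-exempt → 0% → $0.00
Scarf $23.76: clothing & footwear → 0% → $0.00
Running shoes $62.54: clothing & footwear → 0% → $0.00
Bluetooth speaker $166.73: consumer electronics, buyer-exempt → 0% → $0.00
Wireless earbuds $135.05: consumer electronics, buyer-exempt → 0% → $0.00
Spiral notebook $5.13: other taxable items → 4.25% → $0.22
Umbrella $18.90: other taxable items → 4.25% → $0.80
Greek yogurt (32 oz) $4.28: groceries, buyer-exempt → 0% → $0.00
Pack of socks $10.15: clothing & footwear → 0% → $0.00
Subtotal = $762.52; tax = $1.02; total due = $763.54

$763.54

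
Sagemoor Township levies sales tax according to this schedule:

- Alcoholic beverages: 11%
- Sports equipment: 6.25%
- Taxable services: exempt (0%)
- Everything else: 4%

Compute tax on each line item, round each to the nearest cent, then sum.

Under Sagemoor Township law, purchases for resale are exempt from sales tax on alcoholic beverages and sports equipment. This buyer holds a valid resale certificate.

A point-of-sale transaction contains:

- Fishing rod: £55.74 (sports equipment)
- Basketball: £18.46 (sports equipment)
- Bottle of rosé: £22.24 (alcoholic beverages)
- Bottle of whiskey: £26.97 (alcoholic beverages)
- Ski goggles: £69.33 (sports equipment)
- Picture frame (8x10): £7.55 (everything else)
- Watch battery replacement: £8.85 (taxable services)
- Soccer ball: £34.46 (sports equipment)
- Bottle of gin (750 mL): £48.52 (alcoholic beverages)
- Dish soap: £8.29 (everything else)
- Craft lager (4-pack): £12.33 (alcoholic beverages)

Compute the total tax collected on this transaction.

Fishing rod £55.74: sports equipment, buyer-exempt → 0% → £0.00
Basketball £18.46: sports equipment, buyer-exempt → 0% → £0.00
Bottle of rosé £22.24: alcoholic beverages, buyer-exempt → 0% → £0.00
Bottle of whiskey £26.97: alcoholic beverages, buyer-exempt → 0% → £0.00
Ski goggles £69.33: sports equipment, buyer-exempt → 0% → £0.00
Picture frame (8x10) £7.55: everything else → 4% → £0.30
Watch battery replacement £8.85: taxable services → 0% → £0.00
Soccer ball £34.46: sports equipment, buyer-exempt → 0% → £0.00
Bottle of gin (750 mL) £48.52: alcoholic beverages, buyer-exempt → 0% → £0.00
Dish soap £8.29: everything else → 4% → £0.33
Craft lager (4-pack) £12.33: alcoholic beverages, buyer-exempt → 0% → £0.00
Total tax = £0.30 + £0.33 = £0.63

£0.63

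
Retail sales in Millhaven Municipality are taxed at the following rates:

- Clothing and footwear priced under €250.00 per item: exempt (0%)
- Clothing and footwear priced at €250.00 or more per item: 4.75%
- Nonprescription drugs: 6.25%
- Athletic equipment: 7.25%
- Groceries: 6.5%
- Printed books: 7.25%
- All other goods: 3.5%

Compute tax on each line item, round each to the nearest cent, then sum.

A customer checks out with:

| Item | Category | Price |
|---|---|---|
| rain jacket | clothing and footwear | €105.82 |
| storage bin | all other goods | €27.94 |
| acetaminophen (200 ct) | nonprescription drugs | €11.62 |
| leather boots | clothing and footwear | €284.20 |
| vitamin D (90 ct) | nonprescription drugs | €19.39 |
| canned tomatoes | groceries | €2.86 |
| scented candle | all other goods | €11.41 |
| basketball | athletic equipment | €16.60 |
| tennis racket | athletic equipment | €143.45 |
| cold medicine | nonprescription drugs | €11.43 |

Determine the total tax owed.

Rain jacket €105.82: clothing and footwear, under €250.00 → 0% → €0.00
Storage bin €27.94: all other goods → 3.5% → €0.98
Acetaminophen (200 ct) €11.62: nonprescription drugs → 6.25% → €0.73
Leather boots €284.20: clothing and footwear, €250.00 or more → 4.75% → €13.50
Vitamin D (90 ct) €19.39: nonprescription drugs → 6.25% → €1.21
Canned tomatoes €2.86: groceries → 6.5% → €0.19
Scented candle €11.41: all other goods → 3.5% → €0.40
Basketball €16.60: athletic equipment → 7.25% → €1.20
Tennis racket €143.45: athletic equipment → 7.25% → €10.40
Cold medicine €11.43: nonprescription drugs → 6.25% → €0.71
Total tax = €0.98 + €0.73 + €13.50 + €1.21 + €0.19 + €0.40 + €1.20 + €10.40 + €0.71 = €29.32

€29.32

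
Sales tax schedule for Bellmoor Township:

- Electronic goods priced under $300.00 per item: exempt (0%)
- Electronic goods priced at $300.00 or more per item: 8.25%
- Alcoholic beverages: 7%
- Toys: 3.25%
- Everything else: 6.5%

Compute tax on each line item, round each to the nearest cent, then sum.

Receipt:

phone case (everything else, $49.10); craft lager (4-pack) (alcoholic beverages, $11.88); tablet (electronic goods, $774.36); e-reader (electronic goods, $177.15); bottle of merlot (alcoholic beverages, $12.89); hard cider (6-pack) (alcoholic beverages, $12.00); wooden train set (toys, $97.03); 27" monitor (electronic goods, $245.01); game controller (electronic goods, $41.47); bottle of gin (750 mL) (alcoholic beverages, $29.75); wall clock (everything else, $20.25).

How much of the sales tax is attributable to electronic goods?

$63.88

Tablet $774.36: electronic goods, $300.00 or more → 8.25% → $63.88
E-reader $177.15: electronic goods, under $300.00 → 0% → $0.00
27" monitor $245.01: electronic goods, under $300.00 → 0% → $0.00
Game controller $41.47: electronic goods, under $300.00 → 0% → $0.00
Tax on electronic goods = $63.88 + $0.00 + $0.00 + $0.00 = $63.88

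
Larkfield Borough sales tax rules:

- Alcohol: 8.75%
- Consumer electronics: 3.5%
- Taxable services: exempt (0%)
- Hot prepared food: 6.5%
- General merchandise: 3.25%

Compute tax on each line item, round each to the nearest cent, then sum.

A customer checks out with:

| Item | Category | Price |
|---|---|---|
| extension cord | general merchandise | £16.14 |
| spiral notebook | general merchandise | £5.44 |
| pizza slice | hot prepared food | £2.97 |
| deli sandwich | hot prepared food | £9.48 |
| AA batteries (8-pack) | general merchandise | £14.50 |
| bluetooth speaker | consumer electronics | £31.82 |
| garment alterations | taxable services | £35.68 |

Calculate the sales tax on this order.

Extension cord £16.14: general merchandise → 3.25% → £0.52
Spiral notebook £5.44: general merchandise → 3.25% → £0.18
Pizza slice £2.97: hot prepared food → 6.5% → £0.19
Deli sandwich £9.48: hot prepared food → 6.5% → £0.62
AA batteries (8-pack) £14.50: general merchandise → 3.25% → £0.47
Bluetooth speaker £31.82: consumer electronics → 3.5% → £1.11
Garment alterations £35.68: taxable services → 0% → £0.00
Total tax = £0.52 + £0.18 + £0.19 + £0.62 + £0.47 + £1.11 = £3.09

£3.09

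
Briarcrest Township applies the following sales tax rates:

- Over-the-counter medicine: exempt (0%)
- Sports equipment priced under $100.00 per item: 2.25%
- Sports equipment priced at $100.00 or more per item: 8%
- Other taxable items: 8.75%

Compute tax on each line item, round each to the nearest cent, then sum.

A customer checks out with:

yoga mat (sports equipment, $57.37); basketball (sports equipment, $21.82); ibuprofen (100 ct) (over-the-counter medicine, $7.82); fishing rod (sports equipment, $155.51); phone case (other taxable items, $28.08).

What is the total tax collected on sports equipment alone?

$14.22

Yoga mat $57.37: sports equipment, under $100.00 → 2.25% → $1.29
Basketball $21.82: sports equipment, under $100.00 → 2.25% → $0.49
Fishing rod $155.51: sports equipment, $100.00 or more → 8% → $12.44
Tax on sports equipment = $1.29 + $0.49 + $12.44 = $14.22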